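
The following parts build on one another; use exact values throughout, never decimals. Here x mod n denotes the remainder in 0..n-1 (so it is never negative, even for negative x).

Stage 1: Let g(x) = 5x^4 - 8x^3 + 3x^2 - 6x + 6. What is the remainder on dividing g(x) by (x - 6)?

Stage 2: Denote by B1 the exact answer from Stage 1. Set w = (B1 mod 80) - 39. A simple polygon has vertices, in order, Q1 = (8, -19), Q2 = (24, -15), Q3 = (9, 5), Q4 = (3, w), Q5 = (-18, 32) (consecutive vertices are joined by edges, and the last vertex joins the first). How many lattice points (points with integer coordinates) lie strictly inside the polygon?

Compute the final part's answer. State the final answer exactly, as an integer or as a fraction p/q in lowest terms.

Stage 1: remainder = value at the root: 5*(6)^4 - 8*(6)^3 + 3*(6)^2 - 6*(6)^1 + 6 = (6480) + (-1728) + (108) + (-36) + (6) = 4830; answer 4830
Stage 2: B1 = 4830; w = -9; cross terms: (8*-15 - 24*-19)=336, (24*5 - 9*-15)=255, (9*-9 - 3*5)=-96, (3*32 - -18*-9)=-66, (-18*-19 - 8*32)=86; twice the area = |515| = 515; area = 515/2; boundary points = 4 + 5 + 2 + 1 + 1 = 13; strictly interior points = area - boundary/2 + 1 = 252; answer 252

252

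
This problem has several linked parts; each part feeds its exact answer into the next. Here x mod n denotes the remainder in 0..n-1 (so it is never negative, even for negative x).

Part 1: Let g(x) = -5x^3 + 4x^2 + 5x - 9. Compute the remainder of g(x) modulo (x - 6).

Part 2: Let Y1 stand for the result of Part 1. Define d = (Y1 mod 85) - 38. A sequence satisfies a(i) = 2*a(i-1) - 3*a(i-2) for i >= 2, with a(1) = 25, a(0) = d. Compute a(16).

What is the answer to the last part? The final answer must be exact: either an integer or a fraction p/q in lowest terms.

Part 1: remainder = value at the root: -5*(6)^3 + 4*(6)^2 + 5*(6)^1 - 9 = (-1080) + (144) + (30) + (-9) = -915; answer -915
Part 2: Y1 = -915; d = -18; a(2) = 2*(25) - 3*(-18) = 104; iterating: a(2)=104, a(3)=133, a(4)=-46, a(5)=-491, a(6)=-844, a(7)=-215, a(8)=2102, a(9)=4849, a(10)=3392, a(11)=-7763, a(12)=-25702, a(13)=-28115, a(14)=20876, a(15)=126097, a(16)=189566; answer 189566

189566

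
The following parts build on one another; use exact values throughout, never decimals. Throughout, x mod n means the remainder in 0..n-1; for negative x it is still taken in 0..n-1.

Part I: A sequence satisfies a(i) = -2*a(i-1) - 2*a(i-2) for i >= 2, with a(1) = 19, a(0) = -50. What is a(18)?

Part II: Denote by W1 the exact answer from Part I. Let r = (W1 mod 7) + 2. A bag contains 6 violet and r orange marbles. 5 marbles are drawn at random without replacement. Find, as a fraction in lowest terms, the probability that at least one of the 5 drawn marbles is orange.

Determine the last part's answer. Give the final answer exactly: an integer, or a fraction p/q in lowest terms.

76/77

Part I: a(2) = -2*(19) - 2*(-50) = 62; iterating: a(2)=62, a(3)=-162, a(4)=200, a(5)=-76, a(6)=-248, a(7)=648, a(8)=-800, a(9)=304, a(10)=992, a(11)=-2592, a(12)=3200, a(13)=-1216, a(14)=-3968, a(15)=10368, a(16)=-12800, a(17)=4864, a(18)=15872; answer 15872
Part II: W1 = 15872; r = 5; total draws C(11,5) = 462; complement C(6,5) = 6; favorable 462 - 6 = 456; P = 76/77; answer 76/77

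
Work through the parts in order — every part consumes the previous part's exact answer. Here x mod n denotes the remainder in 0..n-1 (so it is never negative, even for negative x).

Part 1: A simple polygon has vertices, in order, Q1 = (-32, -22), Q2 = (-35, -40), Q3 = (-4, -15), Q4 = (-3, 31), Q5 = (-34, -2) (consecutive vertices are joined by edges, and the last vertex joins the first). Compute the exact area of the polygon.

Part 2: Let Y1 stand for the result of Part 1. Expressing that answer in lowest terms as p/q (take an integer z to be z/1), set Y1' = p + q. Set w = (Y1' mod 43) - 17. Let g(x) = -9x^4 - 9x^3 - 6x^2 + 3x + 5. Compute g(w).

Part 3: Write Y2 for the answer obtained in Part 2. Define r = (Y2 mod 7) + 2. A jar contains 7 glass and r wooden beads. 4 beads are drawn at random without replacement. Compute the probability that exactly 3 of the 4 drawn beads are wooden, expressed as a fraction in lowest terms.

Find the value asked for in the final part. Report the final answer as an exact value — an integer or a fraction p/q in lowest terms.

1/30

Part 1: cross terms: (-32*-40 - -35*-22)=510, (-35*-15 - -4*-40)=365, (-4*31 - -3*-15)=-169, (-3*-2 - -34*31)=1060, (-34*-22 - -32*-2)=684; twice the area = |2450| = 2450; area = 1225; answer 1225
Part 2: Y1 = 1225; threaded value p + q = 1226; w = 5; -9*(5)^4 - 9*(5)^3 - 6*(5)^2 + 3*(5)^1 + 5 = (-5625) + (-1125) + (-150) + (15) + (5) = -6880; answer -6880
Part 3: Y2 = -6880; r = 3; total draws C(10,4) = 210; favorable C(3,3)*C(7,1) = 7; P = 1/30; answer 1/30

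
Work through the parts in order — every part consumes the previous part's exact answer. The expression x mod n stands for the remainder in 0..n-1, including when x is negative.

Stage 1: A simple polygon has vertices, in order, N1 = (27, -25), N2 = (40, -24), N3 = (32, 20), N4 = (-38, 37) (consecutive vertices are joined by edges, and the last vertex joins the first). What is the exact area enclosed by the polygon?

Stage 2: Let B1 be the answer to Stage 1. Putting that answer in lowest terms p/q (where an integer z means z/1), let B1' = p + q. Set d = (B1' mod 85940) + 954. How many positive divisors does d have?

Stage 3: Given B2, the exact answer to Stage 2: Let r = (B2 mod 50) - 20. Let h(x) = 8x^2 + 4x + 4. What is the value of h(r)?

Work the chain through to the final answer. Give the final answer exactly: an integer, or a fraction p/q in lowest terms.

1988

Stage 1: cross terms: (27*-24 - 40*-25)=352, (40*20 - 32*-24)=1568, (32*37 - -38*20)=1944, (-38*-25 - 27*37)=-49; twice the area = |3815| = 3815; area = 3815/2; answer 3815/2
Stage 2: B1 = 3815/2; threaded value p + q = 3817; d = 4771; 4771 = 13 * 367; number of divisors = (1+1) * (1+1) = 4; answer 4
Stage 3: B2 = 4; r = -16; 8*(-16)^2 + 4*(-16)^1 + 4 = (2048) + (-64) + (4) = 1988; answer 1988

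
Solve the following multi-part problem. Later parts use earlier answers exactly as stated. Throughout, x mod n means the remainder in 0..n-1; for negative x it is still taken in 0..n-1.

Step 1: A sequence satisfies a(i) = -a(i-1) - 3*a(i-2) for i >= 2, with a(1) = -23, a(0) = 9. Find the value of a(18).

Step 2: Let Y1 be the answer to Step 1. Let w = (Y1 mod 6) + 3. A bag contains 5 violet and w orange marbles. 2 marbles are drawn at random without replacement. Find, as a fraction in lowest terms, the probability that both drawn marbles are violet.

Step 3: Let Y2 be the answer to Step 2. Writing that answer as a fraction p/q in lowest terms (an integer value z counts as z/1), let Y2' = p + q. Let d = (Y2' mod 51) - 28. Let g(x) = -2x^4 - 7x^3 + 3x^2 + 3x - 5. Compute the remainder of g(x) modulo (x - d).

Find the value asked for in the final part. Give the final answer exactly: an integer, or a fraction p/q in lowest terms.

-158933

Step 1: a(2) = -1*(-23) - 3*(9) = -4; iterating: a(2)=-4, a(3)=73, a(4)=-61, a(5)=-158, a(6)=341, a(7)=133, a(8)=-1156, a(9)=757, a(10)=2711, a(11)=-4982, a(12)=-3151, a(13)=18097, a(14)=-8644, a(15)=-45647, a(16)=71579, a(17)=65362, a(18)=-280099; answer -280099
Step 2: Y1 = -280099; w = 8; total draws C(13,2) = 78; favorable C(5,2) = 10; P = 5/39; answer 5/39
Step 3: Y2 = 5/39; threaded value p + q = 44; d = 16; remainder = value at the root: -2*(16)^4 - 7*(16)^3 + 3*(16)^2 + 3*(16)^1 - 5 = (-131072) + (-28672) + (768) + (48) + (-5) = -158933; answer -158933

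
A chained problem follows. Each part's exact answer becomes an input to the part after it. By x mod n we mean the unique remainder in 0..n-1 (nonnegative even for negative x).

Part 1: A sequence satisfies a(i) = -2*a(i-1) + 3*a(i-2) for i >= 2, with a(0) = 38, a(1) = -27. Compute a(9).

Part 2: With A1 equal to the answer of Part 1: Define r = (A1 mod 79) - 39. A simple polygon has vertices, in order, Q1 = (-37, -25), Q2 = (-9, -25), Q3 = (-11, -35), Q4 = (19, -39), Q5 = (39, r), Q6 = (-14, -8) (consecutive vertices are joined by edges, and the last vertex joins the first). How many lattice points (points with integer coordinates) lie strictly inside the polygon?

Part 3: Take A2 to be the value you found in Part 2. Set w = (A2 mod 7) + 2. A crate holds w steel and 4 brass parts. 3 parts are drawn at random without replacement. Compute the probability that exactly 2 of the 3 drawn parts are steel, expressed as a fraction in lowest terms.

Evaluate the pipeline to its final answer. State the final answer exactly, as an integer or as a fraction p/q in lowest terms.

Part 1: a(2) = -2*(-27) + 3*(38) = 168; iterating: a(2)=168, a(3)=-417, a(4)=1338, a(5)=-3927, a(6)=11868, a(7)=-35517, a(8)=106638, a(9)=-319827; answer -319827
Part 2: A1 = -319827; r = 5; cross terms: (-37*-25 - -9*-25)=700, (-9*-35 - -11*-25)=40, (-11*-39 - 19*-35)=1094, (19*5 - 39*-39)=1616, (39*-8 - -14*5)=-242, (-14*-25 - -37*-8)=54; twice the area = |3262| = 3262; area = 1631; boundary points = 28 + 2 + 2 + 4 + 1 + 1 = 38; strictly interior points = area - boundary/2 + 1 = 1613; answer 1613
Part 3: A2 = 1613; w = 5; total draws C(9,3) = 84; favorable C(5,2)*C(4,1) = 40; P = 10/21; answer 10/21

10/21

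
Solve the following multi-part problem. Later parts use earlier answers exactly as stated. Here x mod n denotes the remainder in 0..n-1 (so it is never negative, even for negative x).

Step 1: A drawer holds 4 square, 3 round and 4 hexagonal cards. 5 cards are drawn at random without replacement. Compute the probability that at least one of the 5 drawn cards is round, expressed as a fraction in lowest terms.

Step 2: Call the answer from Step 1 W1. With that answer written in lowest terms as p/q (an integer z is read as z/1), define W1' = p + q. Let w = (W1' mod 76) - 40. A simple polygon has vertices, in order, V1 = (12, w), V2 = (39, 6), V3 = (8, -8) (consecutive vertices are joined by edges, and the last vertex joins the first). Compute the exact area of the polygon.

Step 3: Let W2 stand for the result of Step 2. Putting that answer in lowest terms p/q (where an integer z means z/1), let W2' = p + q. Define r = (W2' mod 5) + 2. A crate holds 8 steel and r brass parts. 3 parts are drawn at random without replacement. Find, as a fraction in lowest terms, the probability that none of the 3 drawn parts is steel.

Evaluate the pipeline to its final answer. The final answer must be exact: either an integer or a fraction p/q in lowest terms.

5/143

Step 1: total draws C(11,5) = 462; complement C(8,5) = 56; favorable 462 - 56 = 406; P = 29/33; answer 29/33
Step 2: W1 = 29/33; threaded value p + q = 62; w = 22; cross terms: (12*6 - 39*22)=-786, (39*-8 - 8*6)=-360, (8*22 - 12*-8)=272; twice the area = |-874| = 874; area = 437; answer 437
Step 3: W2 = 437; threaded value p + q = 438; r = 5; total draws C(13,3) = 286; favorable C(5,3) = 10; P = 5/143; answer 5/143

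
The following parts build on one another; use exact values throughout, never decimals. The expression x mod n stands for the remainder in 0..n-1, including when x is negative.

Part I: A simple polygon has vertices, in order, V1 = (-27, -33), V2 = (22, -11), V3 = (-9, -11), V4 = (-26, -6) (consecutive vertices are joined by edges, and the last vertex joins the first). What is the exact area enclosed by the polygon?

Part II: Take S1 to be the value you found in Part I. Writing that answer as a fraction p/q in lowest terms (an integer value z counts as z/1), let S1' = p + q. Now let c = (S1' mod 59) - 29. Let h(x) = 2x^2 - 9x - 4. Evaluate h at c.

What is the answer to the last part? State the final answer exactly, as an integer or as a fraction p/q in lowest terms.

262

Part I: cross terms: (-27*-11 - 22*-33)=1023, (22*-11 - -9*-11)=-341, (-9*-6 - -26*-11)=-232, (-26*-33 - -27*-6)=696; twice the area = |1146| = 1146; area = 573; answer 573
Part II: S1 = 573; threaded value p + q = 574; c = 14; 2*(14)^2 - 9*(14)^1 - 4 = (392) + (-126) + (-4) = 262; answer 262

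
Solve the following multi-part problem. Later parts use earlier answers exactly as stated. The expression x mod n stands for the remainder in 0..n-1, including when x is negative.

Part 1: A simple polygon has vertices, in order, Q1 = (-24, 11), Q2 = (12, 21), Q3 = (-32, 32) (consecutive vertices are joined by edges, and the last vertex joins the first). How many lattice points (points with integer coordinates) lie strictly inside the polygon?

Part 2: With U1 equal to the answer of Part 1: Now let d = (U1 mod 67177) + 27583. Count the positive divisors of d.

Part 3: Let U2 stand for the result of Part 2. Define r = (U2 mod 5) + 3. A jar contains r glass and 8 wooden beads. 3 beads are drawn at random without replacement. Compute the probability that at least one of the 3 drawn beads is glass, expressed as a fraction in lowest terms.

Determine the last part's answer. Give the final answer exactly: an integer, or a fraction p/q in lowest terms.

Part 1: cross terms: (-24*21 - 12*11)=-636, (12*32 - -32*21)=1056, (-32*11 - -24*32)=416; twice the area = |836| = 836; area = 418; boundary points = 2 + 11 + 1 = 14; strictly interior points = area - boundary/2 + 1 = 412; answer 412
Part 2: U1 = 412; d = 27995; 27995 = 5 * 11 * 509; number of divisors = (1+1) * (1+1) * (1+1) = 8; answer 8
Part 3: U2 = 8; r = 6; total draws C(14,3) = 364; complement C(8,3) = 56; favorable 364 - 56 = 308; P = 11/13; answer 11/13

11/13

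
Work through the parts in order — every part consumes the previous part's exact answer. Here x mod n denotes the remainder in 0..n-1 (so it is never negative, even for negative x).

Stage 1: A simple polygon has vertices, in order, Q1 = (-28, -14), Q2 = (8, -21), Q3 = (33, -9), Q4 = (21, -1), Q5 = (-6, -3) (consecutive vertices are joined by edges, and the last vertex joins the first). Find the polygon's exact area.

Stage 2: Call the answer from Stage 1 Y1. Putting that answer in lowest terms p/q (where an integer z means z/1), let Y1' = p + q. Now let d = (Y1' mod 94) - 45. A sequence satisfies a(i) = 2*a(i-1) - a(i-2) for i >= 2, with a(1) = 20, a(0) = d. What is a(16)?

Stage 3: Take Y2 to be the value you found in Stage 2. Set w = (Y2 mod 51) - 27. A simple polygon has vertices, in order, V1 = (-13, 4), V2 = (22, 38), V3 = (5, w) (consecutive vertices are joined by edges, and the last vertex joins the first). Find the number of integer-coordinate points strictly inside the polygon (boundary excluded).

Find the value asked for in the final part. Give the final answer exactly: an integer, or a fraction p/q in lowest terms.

235

Stage 1: cross terms: (-28*-21 - 8*-14)=700, (8*-9 - 33*-21)=621, (33*-1 - 21*-9)=156, (21*-3 - -6*-1)=-69, (-6*-14 - -28*-3)=0; twice the area = |1408| = 1408; area = 704; answer 704
Stage 2: Y1 = 704; threaded value p + q = 705; d = 2; a(2) = 2*(20) - 1*(2) = 38; iterating: a(2)=38, a(3)=56, a(4)=74, a(5)=92, a(6)=110, a(7)=128, a(8)=146, a(9)=164, a(10)=182, a(11)=200, a(12)=218, a(13)=236, a(14)=254, a(15)=272, a(16)=290; answer 290
Stage 3: Y2 = 290; w = 8; cross terms: (-13*38 - 22*4)=-582, (22*8 - 5*38)=-14, (5*4 - -13*8)=124; twice the area = |-472| = 472; area = 236; boundary points = 1 + 1 + 2 = 4; strictly interior points = area - boundary/2 + 1 = 235; answer 235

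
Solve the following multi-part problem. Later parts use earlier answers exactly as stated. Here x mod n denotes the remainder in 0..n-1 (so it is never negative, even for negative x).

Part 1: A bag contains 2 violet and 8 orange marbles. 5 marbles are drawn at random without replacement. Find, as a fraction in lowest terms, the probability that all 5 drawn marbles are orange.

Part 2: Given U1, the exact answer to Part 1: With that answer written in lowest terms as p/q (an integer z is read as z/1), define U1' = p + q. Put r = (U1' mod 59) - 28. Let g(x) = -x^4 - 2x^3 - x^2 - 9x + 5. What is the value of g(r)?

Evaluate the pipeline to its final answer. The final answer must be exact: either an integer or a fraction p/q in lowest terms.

-73826

Part 1: total draws C(10,5) = 252; favorable C(8,5) = 56; P = 2/9; answer 2/9
Part 2: U1 = 2/9; threaded value p + q = 11; r = -17; -1*(-17)^4 - 2*(-17)^3 - 1*(-17)^2 - 9*(-17)^1 + 5 = (-83521) + (9826) + (-289) + (153) + (5) = -73826; answer -73826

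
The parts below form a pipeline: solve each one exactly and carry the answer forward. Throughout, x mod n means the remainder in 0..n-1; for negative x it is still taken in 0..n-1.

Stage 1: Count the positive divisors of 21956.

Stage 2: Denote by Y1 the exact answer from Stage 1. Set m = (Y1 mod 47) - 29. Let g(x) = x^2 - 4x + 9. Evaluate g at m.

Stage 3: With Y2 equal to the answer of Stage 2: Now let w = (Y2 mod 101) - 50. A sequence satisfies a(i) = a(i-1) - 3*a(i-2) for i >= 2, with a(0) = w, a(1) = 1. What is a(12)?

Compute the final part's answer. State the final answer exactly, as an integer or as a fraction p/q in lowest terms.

-9707

Stage 1: 21956 = 2^2 * 11 * 499; number of divisors = (2+1) * (1+1) * (1+1) = 12; answer 12
Stage 2: Y1 = 12; m = -17; 1*(-17)^2 - 4*(-17)^1 + 9 = (289) + (68) + (9) = 366; answer 366
Stage 3: Y2 = 366; w = 13; a(2) = 1*(1) - 3*(13) = -38; iterating: a(2)=-38, a(3)=-41, a(4)=73, a(5)=196, a(6)=-23, a(7)=-611, a(8)=-542, a(9)=1291, a(10)=2917, a(11)=-956, a(12)=-9707; answer -9707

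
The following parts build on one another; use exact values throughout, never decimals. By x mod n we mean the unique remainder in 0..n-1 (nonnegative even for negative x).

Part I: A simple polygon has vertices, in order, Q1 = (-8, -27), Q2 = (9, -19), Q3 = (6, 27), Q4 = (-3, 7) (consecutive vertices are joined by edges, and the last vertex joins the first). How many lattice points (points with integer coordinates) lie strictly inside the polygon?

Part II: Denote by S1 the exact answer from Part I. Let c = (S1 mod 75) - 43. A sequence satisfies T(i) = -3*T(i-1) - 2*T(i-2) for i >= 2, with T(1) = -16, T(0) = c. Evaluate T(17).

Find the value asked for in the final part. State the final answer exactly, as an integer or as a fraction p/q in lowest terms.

Part I: cross terms: (-8*-19 - 9*-27)=395, (9*27 - 6*-19)=357, (6*7 - -3*27)=123, (-3*-27 - -8*7)=137; twice the area = |1012| = 1012; area = 506; boundary points = 1 + 1 + 1 + 1 = 4; strictly interior points = area - boundary/2 + 1 = 505; answer 505
Part II: S1 = 505; c = 12; T(2) = -3*(-16) - 2*(12) = 24; iterating: T(2)=24, T(3)=-40, T(4)=72, T(5)=-136, T(6)=264, T(7)=-520, T(8)=1032, T(9)=-2056, T(10)=4104, T(11)=-8200, T(12)=16392, T(13)=-32776, T(14)=65544, T(15)=-131080, T(16)=262152, T(17)=-524296; answer -524296

-524296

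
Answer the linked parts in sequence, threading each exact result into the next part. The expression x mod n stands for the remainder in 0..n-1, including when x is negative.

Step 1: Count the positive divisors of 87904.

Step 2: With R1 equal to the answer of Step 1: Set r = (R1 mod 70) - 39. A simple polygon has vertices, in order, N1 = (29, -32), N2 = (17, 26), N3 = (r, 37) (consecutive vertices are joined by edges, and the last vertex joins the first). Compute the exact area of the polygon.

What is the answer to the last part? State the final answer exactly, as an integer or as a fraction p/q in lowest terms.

862

Step 1: 87904 = 2^5 * 41 * 67; number of divisors = (5+1) * (1+1) * (1+1) = 24; answer 24
Step 2: R1 = 24; r = -15; cross terms: (29*26 - 17*-32)=1298, (17*37 - -15*26)=1019, (-15*-32 - 29*37)=-593; twice the area = |1724| = 1724; area = 862; answer 862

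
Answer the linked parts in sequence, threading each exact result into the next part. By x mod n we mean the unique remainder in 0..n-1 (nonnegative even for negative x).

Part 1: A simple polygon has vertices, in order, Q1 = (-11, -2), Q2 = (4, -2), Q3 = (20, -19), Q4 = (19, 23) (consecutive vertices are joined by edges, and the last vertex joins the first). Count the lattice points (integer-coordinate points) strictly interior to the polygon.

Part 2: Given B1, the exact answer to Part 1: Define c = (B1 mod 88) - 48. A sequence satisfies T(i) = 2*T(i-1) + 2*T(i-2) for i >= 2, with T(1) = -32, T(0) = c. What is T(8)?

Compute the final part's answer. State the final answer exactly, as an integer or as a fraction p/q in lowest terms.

Part 1: cross terms: (-11*-2 - 4*-2)=30, (4*-19 - 20*-2)=-36, (20*23 - 19*-19)=821, (19*-2 - -11*23)=215; twice the area = |1030| = 1030; area = 515; boundary points = 15 + 1 + 1 + 5 = 22; strictly interior points = area - boundary/2 + 1 = 505; answer 505
Part 2: B1 = 505; c = 17; T(2) = 2*(-32) + 2*(17) = -30; iterating: T(2)=-30, T(3)=-124, T(4)=-308, T(5)=-864, T(6)=-2344, T(7)=-6416, T(8)=-17520; answer -17520

-17520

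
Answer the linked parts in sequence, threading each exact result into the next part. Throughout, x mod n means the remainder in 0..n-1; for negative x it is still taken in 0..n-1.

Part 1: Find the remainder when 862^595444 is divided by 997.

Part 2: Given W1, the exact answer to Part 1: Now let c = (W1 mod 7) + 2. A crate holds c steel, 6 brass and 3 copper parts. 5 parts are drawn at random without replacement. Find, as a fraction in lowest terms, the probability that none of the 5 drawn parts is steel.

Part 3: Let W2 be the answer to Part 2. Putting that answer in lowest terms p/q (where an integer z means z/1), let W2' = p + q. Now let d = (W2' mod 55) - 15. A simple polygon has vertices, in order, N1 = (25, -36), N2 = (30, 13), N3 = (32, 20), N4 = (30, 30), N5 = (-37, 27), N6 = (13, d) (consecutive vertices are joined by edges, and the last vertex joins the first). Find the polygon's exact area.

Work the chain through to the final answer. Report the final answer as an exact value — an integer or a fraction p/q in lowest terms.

Part 1: squarings mod 997: 862^1=862, 862^2=279, 862^4=75, 862^8=640, 862^16=830, 862^32=970, 862^64=729, 862^128=40, 862^256=603, 862^512=701, 862^1024=877, 862^2048=442, 862^4096=949, 862^8192=310, 862^16384=388, 862^32768=994, 862^65536=9, 862^131072=81, 862^262144=579, 862^524288=249; 862^595444 = 862^4 * 862^16 * 862^32 * 862^64 * 862^128 * 862^256 * 862^1024 * 862^4096 * 862^65536 * 862^524288 = 718 (mod 997); answer 718
Part 2: W1 = 718; c = 6; total draws C(15,5) = 3003; favorable C(9,5) = 126; P = 6/143; answer 6/143
Part 3: W2 = 6/143; threaded value p + q = 149; d = 24; cross terms: (25*13 - 30*-36)=1405, (30*20 - 32*13)=184, (32*30 - 30*20)=360, (30*27 - -37*30)=1920, (-37*24 - 13*27)=-1239, (13*-36 - 25*24)=-1068; twice the area = |1562| = 1562; area = 781; answer 781

781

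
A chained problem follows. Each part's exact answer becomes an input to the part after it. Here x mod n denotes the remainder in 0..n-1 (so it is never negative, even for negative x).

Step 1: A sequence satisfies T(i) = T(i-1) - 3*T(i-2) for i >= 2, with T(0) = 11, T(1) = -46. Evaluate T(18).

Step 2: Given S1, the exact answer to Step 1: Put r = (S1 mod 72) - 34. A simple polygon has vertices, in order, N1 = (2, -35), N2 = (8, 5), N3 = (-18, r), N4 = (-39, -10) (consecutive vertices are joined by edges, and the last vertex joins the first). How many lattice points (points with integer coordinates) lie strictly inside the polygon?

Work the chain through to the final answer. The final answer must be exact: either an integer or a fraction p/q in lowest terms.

712

Step 1: T(2) = 1*(-46) - 3*(11) = -79; iterating: T(2)=-79, T(3)=59, T(4)=296, T(5)=119, T(6)=-769, T(7)=-1126, T(8)=1181, T(9)=4559, T(10)=1016, T(11)=-12661, T(12)=-15709, T(13)=22274, T(14)=69401, T(15)=2579, T(16)=-205624, T(17)=-213361, T(18)=403511; answer 403511
Step 2: S1 = 403511; r = -11; cross terms: (2*5 - 8*-35)=290, (8*-11 - -18*5)=2, (-18*-10 - -39*-11)=-249, (-39*-35 - 2*-10)=1385; twice the area = |1428| = 1428; area = 714; boundary points = 2 + 2 + 1 + 1 = 6; strictly interior points = area - boundary/2 + 1 = 712; answer 712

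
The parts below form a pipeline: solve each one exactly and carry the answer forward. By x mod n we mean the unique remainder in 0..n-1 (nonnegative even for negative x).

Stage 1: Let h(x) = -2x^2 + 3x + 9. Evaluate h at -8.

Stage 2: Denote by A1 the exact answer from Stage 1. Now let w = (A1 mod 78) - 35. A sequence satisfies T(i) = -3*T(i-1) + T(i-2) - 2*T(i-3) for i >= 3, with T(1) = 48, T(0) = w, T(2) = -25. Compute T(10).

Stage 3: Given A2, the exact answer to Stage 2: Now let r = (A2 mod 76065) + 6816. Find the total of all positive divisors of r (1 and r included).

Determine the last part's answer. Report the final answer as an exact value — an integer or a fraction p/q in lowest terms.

78420

Stage 1: -2*(-8)^2 + 3*(-8)^1 + 9 = (-128) + (-24) + (9) = -143; answer -143
Stage 2: A1 = -143; w = -22; T(3) = -3*(-25) + 1*(48) - 2*(-22) = 167; iterating: T(3)=167, T(4)=-622, T(5)=2083, T(6)=-7205, T(7)=24942, T(8)=-86197, T(9)=297943, T(10)=-1029910; answer -1029910
Stage 3: A2 = -1029910; r = 41816; 41816 = 2^3 * 5227; sigma = (1 + 2 + 4 + 8) * (1 + 5227) = 15 * 5228 = 78420; answer 78420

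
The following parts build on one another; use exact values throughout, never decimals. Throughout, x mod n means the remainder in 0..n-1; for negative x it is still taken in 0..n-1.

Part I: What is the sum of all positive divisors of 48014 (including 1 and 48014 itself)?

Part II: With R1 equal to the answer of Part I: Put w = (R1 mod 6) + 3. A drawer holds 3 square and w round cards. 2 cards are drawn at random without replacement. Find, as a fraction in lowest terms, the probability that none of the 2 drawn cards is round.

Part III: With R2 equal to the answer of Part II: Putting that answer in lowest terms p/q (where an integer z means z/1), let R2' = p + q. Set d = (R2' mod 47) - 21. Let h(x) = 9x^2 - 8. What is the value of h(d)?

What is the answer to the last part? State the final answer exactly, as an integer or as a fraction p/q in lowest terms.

2017

Part I: 48014 = 2 * 24007; sigma = (1 + 2) * (1 + 24007) = 3 * 24008 = 72024; answer 72024
Part II: R1 = 72024; w = 3; total draws C(6,2) = 15; favorable C(3,2) = 3; P = 1/5; answer 1/5
Part III: R2 = 1/5; threaded value p + q = 6; d = -15; 9*(-15)^2 - 8 = (2025) + (-8) = 2017; answer 2017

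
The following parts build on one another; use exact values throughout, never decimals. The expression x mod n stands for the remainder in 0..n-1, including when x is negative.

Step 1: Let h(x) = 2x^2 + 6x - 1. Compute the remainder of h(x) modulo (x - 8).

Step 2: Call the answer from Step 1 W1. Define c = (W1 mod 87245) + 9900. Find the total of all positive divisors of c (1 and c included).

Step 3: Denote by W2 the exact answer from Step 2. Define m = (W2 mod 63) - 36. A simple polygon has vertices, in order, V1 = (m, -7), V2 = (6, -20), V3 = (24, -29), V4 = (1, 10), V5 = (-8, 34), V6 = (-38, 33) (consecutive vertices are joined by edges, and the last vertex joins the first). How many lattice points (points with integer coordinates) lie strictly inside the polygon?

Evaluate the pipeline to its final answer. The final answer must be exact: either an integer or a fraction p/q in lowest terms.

Step 1: remainder = value at the root: 2*(8)^2 + 6*(8)^1 - 1 = (128) + (48) + (-1) = 175; answer 175
Step 2: W1 = 175; c = 10075; 10075 = 5^2 * 13 * 31; sigma = (1 + 5 + 25) * (1 + 13) * (1 + 31) = 31 * 14 * 32 = 13888; answer 13888
Step 3: W2 = 13888; m = -8; cross terms: (-8*-20 - 6*-7)=202, (6*-29 - 24*-20)=306, (24*10 - 1*-29)=269, (1*34 - -8*10)=114, (-8*33 - -38*34)=1028, (-38*-7 - -8*33)=530; twice the area = |2449| = 2449; area = 2449/2; boundary points = 1 + 9 + 1 + 3 + 1 + 10 = 25; strictly interior points = area - boundary/2 + 1 = 1213; answer 1213

1213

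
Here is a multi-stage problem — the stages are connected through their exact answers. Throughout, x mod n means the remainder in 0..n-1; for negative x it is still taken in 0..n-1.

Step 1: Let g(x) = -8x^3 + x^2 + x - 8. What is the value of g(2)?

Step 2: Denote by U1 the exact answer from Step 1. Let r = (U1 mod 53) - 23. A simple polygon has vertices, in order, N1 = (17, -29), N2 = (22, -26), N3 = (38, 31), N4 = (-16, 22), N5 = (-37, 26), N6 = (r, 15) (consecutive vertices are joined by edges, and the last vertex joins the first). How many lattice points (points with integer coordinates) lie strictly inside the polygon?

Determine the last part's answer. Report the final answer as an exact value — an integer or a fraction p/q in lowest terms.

Step 1: -8*(2)^3 + 1*(2)^2 + 1*(2)^1 - 8 = (-64) + (4) + (2) + (-8) = -66; answer -66
Step 2: U1 = -66; r = 17; cross terms: (17*-26 - 22*-29)=196, (22*31 - 38*-26)=1670, (38*22 - -16*31)=1332, (-16*26 - -37*22)=398, (-37*15 - 17*26)=-997, (17*-29 - 17*15)=-748; twice the area = |1851| = 1851; area = 1851/2; boundary points = 1 + 1 + 9 + 1 + 1 + 44 = 57; strictly interior points = area - boundary/2 + 1 = 898; answer 898

898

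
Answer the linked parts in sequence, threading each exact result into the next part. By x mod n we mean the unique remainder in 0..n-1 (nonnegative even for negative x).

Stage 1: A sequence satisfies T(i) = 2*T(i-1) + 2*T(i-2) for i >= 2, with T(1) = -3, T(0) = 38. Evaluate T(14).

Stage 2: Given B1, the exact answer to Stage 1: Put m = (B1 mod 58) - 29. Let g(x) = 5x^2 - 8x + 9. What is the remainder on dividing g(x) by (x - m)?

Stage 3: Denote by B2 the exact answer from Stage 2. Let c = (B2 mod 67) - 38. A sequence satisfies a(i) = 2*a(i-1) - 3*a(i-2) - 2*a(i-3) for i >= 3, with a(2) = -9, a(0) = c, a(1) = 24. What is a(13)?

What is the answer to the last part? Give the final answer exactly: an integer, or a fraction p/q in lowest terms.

Stage 1: T(2) = 2*(-3) + 2*(38) = 70; iterating: T(2)=70, T(3)=134, T(4)=408, T(5)=1084, T(6)=2984, T(7)=8136, T(8)=22240, T(9)=60752, T(10)=165984, T(11)=453472, T(12)=1238912, T(13)=3384768, T(14)=9247360; answer 9247360
Stage 2: B1 = 9247360; m = -15; remainder = value at the root: 5*(-15)^2 - 8*(-15)^1 + 9 = (1125) + (120) + (9) = 1254; answer 1254
Stage 3: B2 = 1254; c = 10; a(3) = 2*(-9) - 3*(24) - 2*(10) = -110; iterating: a(3)=-110, a(4)=-241, a(5)=-134, a(6)=675, a(7)=2234, a(8)=2711, a(9)=-2630, a(10)=-17861, a(11)=-33254, a(12)=-7665, a(13)=120154; answer 120154

120154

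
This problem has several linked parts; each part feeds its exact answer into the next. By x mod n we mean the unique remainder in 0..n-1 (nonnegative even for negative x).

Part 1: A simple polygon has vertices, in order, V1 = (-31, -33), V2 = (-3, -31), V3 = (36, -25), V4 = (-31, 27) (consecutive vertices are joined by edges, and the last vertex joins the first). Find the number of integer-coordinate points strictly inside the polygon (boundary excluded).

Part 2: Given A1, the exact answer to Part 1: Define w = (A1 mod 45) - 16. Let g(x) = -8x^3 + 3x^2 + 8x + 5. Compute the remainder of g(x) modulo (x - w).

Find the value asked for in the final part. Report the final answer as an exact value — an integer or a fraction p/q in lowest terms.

Part 1: cross terms: (-31*-31 - -3*-33)=862, (-3*-25 - 36*-31)=1191, (36*27 - -31*-25)=197, (-31*-33 - -31*27)=1860; twice the area = |4110| = 4110; area = 2055; boundary points = 2 + 3 + 1 + 60 = 66; strictly interior points = area - boundary/2 + 1 = 2023; answer 2023
Part 2: A1 = 2023; w = 27; remainder = value at the root: -8*(27)^3 + 3*(27)^2 + 8*(27)^1 + 5 = (-157464) + (2187) + (216) + (5) = -155056; answer -155056

-155056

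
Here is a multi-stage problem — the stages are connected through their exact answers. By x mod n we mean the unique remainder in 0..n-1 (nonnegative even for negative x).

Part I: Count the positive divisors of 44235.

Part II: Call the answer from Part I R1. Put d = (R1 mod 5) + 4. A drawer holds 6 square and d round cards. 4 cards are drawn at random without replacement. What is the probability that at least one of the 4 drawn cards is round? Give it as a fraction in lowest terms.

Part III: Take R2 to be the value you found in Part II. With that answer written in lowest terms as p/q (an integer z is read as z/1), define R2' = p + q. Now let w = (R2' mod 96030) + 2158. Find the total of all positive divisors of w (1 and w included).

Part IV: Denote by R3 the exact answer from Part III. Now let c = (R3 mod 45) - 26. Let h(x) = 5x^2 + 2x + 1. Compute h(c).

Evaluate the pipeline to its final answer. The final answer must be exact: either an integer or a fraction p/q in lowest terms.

1009

Part I: 44235 = 3^2 * 5 * 983; number of divisors = (2+1) * (1+1) * (1+1) = 12; answer 12
Part II: R1 = 12; d = 6; total draws C(12,4) = 495; complement C(6,4) = 15; favorable 495 - 15 = 480; P = 32/33; answer 32/33
Part III: R2 = 32/33; threaded value p + q = 65; w = 2223; 2223 = 3^2 * 13 * 19; sigma = (1 + 3 + 9) * (1 + 13) * (1 + 19) = 13 * 14 * 20 = 3640; answer 3640
Part IV: R3 = 3640; c = 14; 5*(14)^2 + 2*(14)^1 + 1 = (980) + (28) + (1) = 1009; answer 1009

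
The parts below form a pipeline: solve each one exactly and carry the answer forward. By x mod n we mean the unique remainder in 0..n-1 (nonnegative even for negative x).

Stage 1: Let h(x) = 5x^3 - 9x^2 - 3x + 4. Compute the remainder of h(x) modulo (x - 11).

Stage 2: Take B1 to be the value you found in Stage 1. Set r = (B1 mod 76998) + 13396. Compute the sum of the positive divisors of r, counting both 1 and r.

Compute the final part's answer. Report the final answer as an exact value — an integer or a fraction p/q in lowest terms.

Stage 1: remainder = value at the root: 5*(11)^3 - 9*(11)^2 - 3*(11)^1 + 4 = (6655) + (-1089) + (-33) + (4) = 5537; answer 5537
Stage 2: B1 = 5537; r = 18933; 18933 = 3 * 6311; sigma = (1 + 3) * (1 + 6311) = 4 * 6312 = 25248; answer 25248

25248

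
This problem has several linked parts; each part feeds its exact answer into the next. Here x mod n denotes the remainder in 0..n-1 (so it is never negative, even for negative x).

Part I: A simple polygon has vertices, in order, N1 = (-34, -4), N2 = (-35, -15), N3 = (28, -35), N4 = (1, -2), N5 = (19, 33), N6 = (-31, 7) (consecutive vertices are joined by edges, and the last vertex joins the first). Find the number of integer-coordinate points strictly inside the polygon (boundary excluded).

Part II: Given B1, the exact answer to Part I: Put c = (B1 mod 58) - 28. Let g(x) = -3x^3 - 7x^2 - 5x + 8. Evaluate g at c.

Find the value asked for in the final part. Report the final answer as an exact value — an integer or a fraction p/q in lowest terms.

-26892

Part I: cross terms: (-34*-15 - -35*-4)=370, (-35*-35 - 28*-15)=1645, (28*-2 - 1*-35)=-21, (1*33 - 19*-2)=71, (19*7 - -31*33)=1156, (-31*-4 - -34*7)=362; twice the area = |3583| = 3583; area = 3583/2; boundary points = 1 + 1 + 3 + 1 + 2 + 1 = 9; strictly interior points = area - boundary/2 + 1 = 1788; answer 1788
Part II: B1 = 1788; c = 20; -3*(20)^3 - 7*(20)^2 - 5*(20)^1 + 8 = (-24000) + (-2800) + (-100) + (8) = -26892; answer -26892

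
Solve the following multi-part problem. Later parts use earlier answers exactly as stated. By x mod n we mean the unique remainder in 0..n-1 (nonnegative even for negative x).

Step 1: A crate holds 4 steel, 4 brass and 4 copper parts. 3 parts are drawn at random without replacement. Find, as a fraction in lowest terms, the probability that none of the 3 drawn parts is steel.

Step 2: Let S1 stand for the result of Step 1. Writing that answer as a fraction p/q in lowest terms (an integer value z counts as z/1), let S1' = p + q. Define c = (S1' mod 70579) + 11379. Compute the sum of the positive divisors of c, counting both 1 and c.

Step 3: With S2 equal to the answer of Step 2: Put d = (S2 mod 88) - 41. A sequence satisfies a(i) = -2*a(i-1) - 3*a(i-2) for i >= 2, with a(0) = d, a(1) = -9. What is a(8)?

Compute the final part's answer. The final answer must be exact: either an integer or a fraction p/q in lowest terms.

Step 1: total draws C(12,3) = 220; favorable C(8,3) = 56; P = 14/55; answer 14/55
Step 2: S1 = 14/55; threaded value p + q = 69; c = 11448; 11448 = 2^3 * 3^3 * 53; sigma = (1 + 2 + 4 + 8) * (1 + 3 + 9 + 27) * (1 + 53) = 15 * 40 * 54 = 32400; answer 32400
Step 3: S2 = 32400; d = -25; a(2) = -2*(-9) - 3*(-25) = 93; iterating: a(2)=93, a(3)=-159, a(4)=39, a(5)=399, a(6)=-915, a(7)=633, a(8)=1479; answer 1479

1479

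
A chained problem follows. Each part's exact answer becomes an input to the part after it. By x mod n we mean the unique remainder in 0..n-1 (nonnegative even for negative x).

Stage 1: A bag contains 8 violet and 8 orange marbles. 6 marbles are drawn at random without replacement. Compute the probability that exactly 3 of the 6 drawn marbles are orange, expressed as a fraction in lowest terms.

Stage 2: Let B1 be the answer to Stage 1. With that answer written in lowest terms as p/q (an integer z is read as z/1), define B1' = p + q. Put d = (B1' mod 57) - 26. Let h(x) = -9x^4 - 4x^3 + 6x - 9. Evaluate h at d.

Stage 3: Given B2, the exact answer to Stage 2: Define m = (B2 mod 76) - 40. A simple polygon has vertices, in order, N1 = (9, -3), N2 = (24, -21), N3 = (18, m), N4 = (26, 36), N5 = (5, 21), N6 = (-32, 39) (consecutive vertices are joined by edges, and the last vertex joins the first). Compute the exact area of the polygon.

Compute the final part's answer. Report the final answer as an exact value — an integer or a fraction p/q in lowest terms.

Stage 1: total draws C(16,6) = 8008; favorable C(8,3)*C(8,3) = 3136; P = 56/143; answer 56/143
Stage 2: B1 = 56/143; threaded value p + q = 199; d = 2; -9*(2)^4 - 4*(2)^3 + 6*(2)^1 - 9 = (-144) + (-32) + (12) + (-9) = -173; answer -173
Stage 3: B2 = -173; m = 15; cross terms: (9*-21 - 24*-3)=-117, (24*15 - 18*-21)=738, (18*36 - 26*15)=258, (26*21 - 5*36)=366, (5*39 - -32*21)=867, (-32*-3 - 9*39)=-255; twice the area = |1857| = 1857; area = 1857/2; answer 1857/2

1857/2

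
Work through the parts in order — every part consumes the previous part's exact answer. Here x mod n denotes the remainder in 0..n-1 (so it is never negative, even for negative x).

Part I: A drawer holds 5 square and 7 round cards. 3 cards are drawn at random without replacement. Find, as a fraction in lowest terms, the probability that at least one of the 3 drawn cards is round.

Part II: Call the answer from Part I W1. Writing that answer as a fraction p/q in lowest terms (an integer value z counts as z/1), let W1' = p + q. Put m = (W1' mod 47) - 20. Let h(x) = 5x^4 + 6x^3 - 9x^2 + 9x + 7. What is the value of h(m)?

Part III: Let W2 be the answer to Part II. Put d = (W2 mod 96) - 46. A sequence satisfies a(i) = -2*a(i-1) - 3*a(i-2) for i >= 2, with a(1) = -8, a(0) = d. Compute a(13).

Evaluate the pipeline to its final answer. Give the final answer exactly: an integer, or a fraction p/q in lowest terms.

47968

Part I: total draws C(12,3) = 220; complement C(5,3) = 10; favorable 220 - 10 = 210; P = 21/22; answer 21/22
Part II: W1 = 21/22; threaded value p + q = 43; m = 23; 5*(23)^4 + 6*(23)^3 - 9*(23)^2 + 9*(23)^1 + 7 = (1399205) + (73002) + (-4761) + (207) + (7) = 1467660; answer 1467660
Part III: W2 = 1467660; d = -34; a(2) = -2*(-8) - 3*(-34) = 118; iterating: a(2)=118, a(3)=-212, a(4)=70, a(5)=496, a(6)=-1202, a(7)=916, a(8)=1774, a(9)=-6296, a(10)=7270, a(11)=4348, a(12)=-30506, a(13)=47968; answer 47968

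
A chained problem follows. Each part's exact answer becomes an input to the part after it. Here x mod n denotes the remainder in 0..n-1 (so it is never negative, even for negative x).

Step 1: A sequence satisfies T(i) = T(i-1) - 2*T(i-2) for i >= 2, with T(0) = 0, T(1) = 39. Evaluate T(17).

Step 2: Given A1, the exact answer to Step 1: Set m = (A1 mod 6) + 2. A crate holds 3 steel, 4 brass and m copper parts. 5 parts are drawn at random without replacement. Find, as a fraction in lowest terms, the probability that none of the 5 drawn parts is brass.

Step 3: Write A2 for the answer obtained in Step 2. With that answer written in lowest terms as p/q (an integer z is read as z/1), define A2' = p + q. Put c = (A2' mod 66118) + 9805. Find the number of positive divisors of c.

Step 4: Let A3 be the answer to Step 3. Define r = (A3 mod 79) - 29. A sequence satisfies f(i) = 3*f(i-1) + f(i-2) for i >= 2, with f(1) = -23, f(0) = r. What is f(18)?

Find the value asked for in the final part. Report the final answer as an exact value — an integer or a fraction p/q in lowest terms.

-17806655649

Step 1: T(2) = 1*(39) - 2*(0) = 39; iterating: T(2)=39, T(3)=-39, T(4)=-117, T(5)=-39, T(6)=195, T(7)=273, T(8)=-117, T(9)=-663, T(10)=-429, T(11)=897, T(12)=1755, T(13)=-39, T(14)=-3549, T(15)=-3471, T(16)=3627, T(17)=10569; answer 10569
Step 2: A1 = 10569; m = 5; total draws C(12,5) = 792; favorable C(8,5) = 56; P = 7/99; answer 7/99
Step 3: A2 = 7/99; threaded value p + q = 106; c = 9911; 9911 = 11 * 17 * 53; number of divisors = (1+1) * (1+1) * (1+1) = 8; answer 8
Step 4: A3 = 8; r = -21; f(2) = 3*(-23) + 1*(-21) = -90; iterating: f(2)=-90, f(3)=-293, f(4)=-969, f(5)=-3200, f(6)=-10569, f(7)=-34907, f(8)=-115290, f(9)=-380777, f(10)=-1257621, f(11)=-4153640, f(12)=-13718541, f(13)=-45309263, f(14)=-149646330, f(15)=-494248253, f(16)=-1632391089, f(17)=-5391421520, f(18)=-17806655649; answer -17806655649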